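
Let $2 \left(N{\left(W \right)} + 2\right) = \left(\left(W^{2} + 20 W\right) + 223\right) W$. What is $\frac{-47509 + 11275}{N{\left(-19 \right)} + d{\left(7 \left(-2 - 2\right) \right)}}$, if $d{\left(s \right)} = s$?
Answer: $\frac{6039}{328} \approx 18.412$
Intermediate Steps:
$N{\left(W \right)} = -2 + \frac{W \left(223 + W^{2} + 20 W\right)}{2}$ ($N{\left(W \right)} = -2 + \frac{\left(\left(W^{2} + 20 W\right) + 223\right) W}{2} = -2 + \frac{\left(223 + W^{2} + 20 W\right) W}{2} = -2 + \frac{W \left(223 + W^{2} + 20 W\right)}{2}$)
$\frac{-47509 + 11275}{N{\left(-19 \right)} + d{\left(7 \left(-2 - 2\right) \right)}} = \frac{-47509 + 11275}{\left(-2 + \frac{\left(-19\right)^{3}}{2} + 10 \left(-19\right)^{2} + \frac{223}{2} \left(-19\right)\right) + 7 \left(-2 - 2\right)} = - \frac{36234}{\left(-2 + \frac{1}{2} \left(-6859\right) + 10 \cdot 361 - \frac{4237}{2}\right) + 7 \left(-4\right)} = - \frac{36234}{\left(-2 - \frac{6859}{2} + 3610 - \frac{4237}{2}\right) - 28} = - \frac{36234}{-1940 - 28} = - \frac{36234}{-1968} = \left(-36234\right) \left(- \frac{1}{1968}\right) = \frac{6039}{328}$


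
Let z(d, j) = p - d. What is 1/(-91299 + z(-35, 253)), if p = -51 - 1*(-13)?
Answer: -1/91302 ≈ -1.0953e-5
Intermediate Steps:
p = -38 (p = -51 + 13 = -38)
z(d, j) = -38 - d
1/(-91299 + z(-35, 253)) = 1/(-91299 + (-38 - 1*(-35))) = 1/(-91299 + (-38 + 35)) = 1/(-91299 - 3) = 1/(-91302) = -1/91302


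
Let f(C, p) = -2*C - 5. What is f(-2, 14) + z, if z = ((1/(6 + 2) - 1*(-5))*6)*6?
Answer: 367/2 ≈ 183.50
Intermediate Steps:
f(C, p) = -5 - 2*C
z = 369/2 (z = ((1/8 + 5)*6)*6 = ((41/8)*6)*6 = (123/4)*6 = 369/2 ≈ 184.50)
f(-2, 14) + z = (-5 - 2*(-2)) + 369/2 = (-5 + 4) + 369/2 = -1 + 369/2 = 367/2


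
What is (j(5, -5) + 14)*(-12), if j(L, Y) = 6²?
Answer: -600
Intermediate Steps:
j(L, Y) = 36
(j(5, -5) + 14)*(-12) = (36 + 14)*(-12) = 50*(-12) = -600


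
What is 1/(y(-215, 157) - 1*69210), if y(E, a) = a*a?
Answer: -1/44561 ≈ -2.2441e-5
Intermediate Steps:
y(E, a) = a²
1/(y(-215, 157) - 1*69210) = 1/(157² - 1*69210) = 1/(24649 - 69210) = 1/(-44561) = -1/44561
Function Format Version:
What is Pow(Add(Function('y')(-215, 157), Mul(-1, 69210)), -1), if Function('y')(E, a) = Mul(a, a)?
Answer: Rational(-1, 44561) ≈ -2.2441e-5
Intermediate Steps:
Function('y')(E, a) = Pow(a, 2)
Pow(Add(Function('y')(-215, 157), Mul(-1, 69210)), -1) = Pow(Add(Pow(157, 2), Mul(-1, 69210)), -1) = Pow(Add(24649, -69210), -1) = Pow(-44561, -1) = Rational(-1, 44561)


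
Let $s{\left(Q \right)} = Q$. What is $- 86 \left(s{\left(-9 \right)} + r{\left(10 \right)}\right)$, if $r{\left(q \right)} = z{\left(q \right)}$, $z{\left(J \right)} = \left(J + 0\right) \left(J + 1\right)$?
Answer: $-8686$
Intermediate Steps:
$z{\left(J \right)} = J \left(1 + J\right)$
$r{\left(q \right)} = q \left(1 + q\right)$
$- 86 \left(s{\left(-9 \right)} + r{\left(10 \right)}\right) = - 86 \left(-9 + 10 \left(1 + 10\right)\right) = - 86 \left(-9 + 10 \cdot 11\right) = - 86 \left(-9 + 110\right) = \left(-86\right) 101 = -8686$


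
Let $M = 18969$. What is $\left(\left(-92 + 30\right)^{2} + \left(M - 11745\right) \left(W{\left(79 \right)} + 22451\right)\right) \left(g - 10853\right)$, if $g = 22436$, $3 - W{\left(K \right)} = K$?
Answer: $1872285896052$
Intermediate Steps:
$W{\left(K \right)} = 3 - K$
$\left(\left(-92 + 30\right)^{2} + \left(M - 11745\right) \left(W{\left(79 \right)} + 22451\right)\right) \left(g - 10853\right) = \left(\left(-92 + 30\right)^{2} + \left(18969 - 11745\right) \left(\left(3 - 79\right) + 22451\right)\right) \left(22436 - 10853\right) = \left(\left(-62\right)^{2} + \left(18969 - 11745\right) \left(\left(3 - 79\right) + 22451\right)\right) \left(22436 - 10853\right) = \left(3844 + 7224 \left(-76 + 22451\right)\right) 11583 = \left(3844 + 7224 \cdot 22375\right) 11583 = \left(3844 + 161637000\right) 11583 = 161640844 \cdot 11583 = 1872285896052$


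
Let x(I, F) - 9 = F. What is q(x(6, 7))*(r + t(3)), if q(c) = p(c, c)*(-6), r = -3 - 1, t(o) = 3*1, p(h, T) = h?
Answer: 96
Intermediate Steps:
t(o) = 3
x(I, F) = 9 + F
r = -4
q(c) = -6*c (q(c) = c*(-6) = -6*c)
q(x(6, 7))*(r + t(3)) = (-6*(9 + 7))*(-4 + 3) = -6*16*(-1) = -96*(-1) = 96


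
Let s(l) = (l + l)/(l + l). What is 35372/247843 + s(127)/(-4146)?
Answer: 612571/4299402 ≈ 0.14248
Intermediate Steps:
s(l) = 1 (s(l) = (2*l)/((2*l)) = (2*l)*(1/(2*l)) = 1)
35372/247843 + s(127)/(-4146) = 35372/247843 + 1/(-4146) = 35372*(1/247843) + 1*(-1/4146) = 148/1037 - 1/4146 = 612571/4299402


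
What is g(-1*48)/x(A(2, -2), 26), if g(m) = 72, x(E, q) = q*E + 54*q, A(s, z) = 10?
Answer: 9/208 ≈ 0.043269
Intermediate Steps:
x(E, q) = 54*q + E*q (x(E, q) = E*q + 54*q = 54*q + E*q)
g(-1*48)/x(A(2, -2), 26) = 72/((26*(54 + 10))) = 72/((26*64)) = 72/1664 = 72*(1/1664) = 9/208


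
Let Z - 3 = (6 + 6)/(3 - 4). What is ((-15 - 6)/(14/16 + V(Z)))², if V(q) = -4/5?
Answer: 78400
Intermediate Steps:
Z = -9 (Z = 3 + (6 + 6)/(3 - 4) = 3 + 12/(-1) = 3 + 12*(-1) = 3 - 12 = -9)
V(q) = -⅘ (V(q) = -4*⅕ = -⅘)
((-15 - 6)/(14/16 + V(Z)))² = ((-15 - 6)/(14/16 - ⅘))² = (-21/(14*(1/16) - ⅘))² = (-21/(7/8 - ⅘))² = (-21/3/40)² = (-21*40/3)² = (-280)² = 78400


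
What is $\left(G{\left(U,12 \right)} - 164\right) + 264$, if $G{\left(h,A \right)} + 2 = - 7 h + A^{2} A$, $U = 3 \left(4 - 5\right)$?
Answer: $1847$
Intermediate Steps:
$U = -3$ ($U = 3 \left(-1\right) = -3$)
$G{\left(h,A \right)} = -2 + A^{3} - 7 h$ ($G{\left(h,A \right)} = -2 + \left(- 7 h + A^{2} A\right) = -2 + \left(- 7 h + A^{3}\right) = -2 + \left(A^{3} - 7 h\right) = -2 + A^{3} - 7 h$)
$\left(G{\left(U,12 \right)} - 164\right) + 264 = \left(\left(-2 + 12^{3} - -21\right) - 164\right) + 264 = \left(\left(-2 + 1728 + 21\right) - 164\right) + 264 = \left(1747 - 164\right) + 264 = 1583 + 264 = 1847$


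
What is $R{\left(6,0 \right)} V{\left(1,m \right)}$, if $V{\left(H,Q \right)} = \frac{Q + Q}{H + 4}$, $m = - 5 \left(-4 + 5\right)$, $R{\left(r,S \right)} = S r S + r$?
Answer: $-12$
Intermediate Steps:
$R{\left(r,S \right)} = r + r S^{2}$ ($R{\left(r,S \right)} = r S^{2} + r = r + r S^{2}$)
$m = -5$ ($m = \left(-5\right) 1 = -5$)
$V{\left(H,Q \right)} = \frac{2 Q}{4 + H}$
$R{\left(6,0 \right)} V{\left(1,m \right)} = 6 \left(1 + 0^{2}\right) 2 \left(-5\right) \frac{1}{4 + 1} = 6 \left(1 + 0\right) 2 \left(-5\right) \frac{1}{5} = 6 \cdot 1 \cdot 2 \left(-5\right) \frac{1}{5} = 6 \left(-2\right) = -12$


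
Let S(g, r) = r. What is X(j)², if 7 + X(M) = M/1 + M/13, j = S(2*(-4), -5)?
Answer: 25921/169 ≈ 153.38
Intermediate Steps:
j = -5
X(M) = -7 + 14*M/13 (X(M) = -7 + (M/1 + M/13) = -7 + (M*1 + M*(1/13)) = -7 + (M + M/13) = -7 + 14*M/13)
X(j)² = (-7 + (14/13)*(-5))² = (-7 - 70/13)² = (-161/13)² = 25921/169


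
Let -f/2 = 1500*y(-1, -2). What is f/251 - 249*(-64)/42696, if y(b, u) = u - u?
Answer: 664/1779 ≈ 0.37324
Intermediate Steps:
y(b, u) = 0
f = 0 (f = -3000*0 = -2*0 = 0)
f/251 - 249*(-64)/42696 = 0/251 - 249*(-64)/42696 = 0*(1/251) + 15936*(1/42696) = 0 + 664/1779 = 664/1779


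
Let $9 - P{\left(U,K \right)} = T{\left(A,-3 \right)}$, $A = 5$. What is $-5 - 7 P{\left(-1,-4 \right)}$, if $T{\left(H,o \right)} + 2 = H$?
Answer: $-47$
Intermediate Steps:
$T{\left(H,o \right)} = -2 + H$
$P{\left(U,K \right)} = 6$ ($P{\left(U,K \right)} = 9 - \left(-2 + 5\right) = 9 - 3 = 6$)
$-5 - 7 P{\left(-1,-4 \right)} = -5 - 42 = -47$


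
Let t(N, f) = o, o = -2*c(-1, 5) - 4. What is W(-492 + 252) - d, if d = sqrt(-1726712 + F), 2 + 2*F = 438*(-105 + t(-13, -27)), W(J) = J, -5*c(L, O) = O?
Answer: -240 - I*sqrt(1750146) ≈ -240.0 - 1322.9*I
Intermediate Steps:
c(L, O) = -O/5
o = -2 (o = -(-2)*5/5 - 4 = -2*(-1) - 4 = 2 - 4 = -2)
t(N, f) = -2
F = -23434 (F = -1 + (438*(-105 - 2))/2 = -1 + (438*(-107))/2 = -1 + (1/2)*(-46866) = -1 - 23433 = -23434)
d = I*sqrt(1750146) (d = sqrt(-1726712 - 23434) = sqrt(-1750146) = I*sqrt(1750146) ≈ 1322.9*I)
W(-492 + 252) - d = (-492 + 252) - I*sqrt(1750146) = -240 - I*sqrt(1750146)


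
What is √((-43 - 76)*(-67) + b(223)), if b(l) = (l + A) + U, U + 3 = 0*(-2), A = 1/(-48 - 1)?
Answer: 4*√25091/7 ≈ 90.515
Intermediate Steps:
A = -1/49 (A = 1/(-49) = -1/49 ≈ -0.020408)
U = -3 (U = -3 + 0*(-2) = -3 + 0 = -3)
b(l) = -148/49 + l (b(l) = (l - 1/49) - 3 = (-1/49 + l) - 3 = -148/49 + l)
√((-43 - 76)*(-67) + b(223)) = √((-43 - 76)*(-67) + (-148/49 + 223)) = √(-119*(-67) + 10779/49) = √(7973 + 10779/49) = √(401456/49) = 4*√25091/7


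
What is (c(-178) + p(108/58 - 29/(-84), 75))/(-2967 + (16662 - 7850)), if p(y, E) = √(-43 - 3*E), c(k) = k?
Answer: -178/5845 + 2*I*√67/5845 ≈ -0.030453 + 0.0028008*I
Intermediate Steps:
(c(-178) + p(108/58 - 29/(-84), 75))/(-2967 + (16662 - 7850)) = (-178 + √(-43 - 3*75))/(-2967 + (16662 - 7850)) = (-178 + √(-43 - 225))/(-2967 + 8812) = (-178 + √(-268))/5845 = (-178 + 2*I*√67)*(1/5845) = -178/5845 + 2*I*√67/5845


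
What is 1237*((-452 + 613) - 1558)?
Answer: -1728089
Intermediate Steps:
1237*((-452 + 613) - 1558) = 1237*(161 - 1558) = 1237*(-1397) = -1728089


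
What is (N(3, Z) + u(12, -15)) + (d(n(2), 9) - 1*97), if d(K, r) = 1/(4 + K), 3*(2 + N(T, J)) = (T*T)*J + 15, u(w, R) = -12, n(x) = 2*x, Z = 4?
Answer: -751/8 ≈ -93.875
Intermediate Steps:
N(T, J) = 3 + J*T²/3 (N(T, J) = -2 + ((T*T)*J + 15)/3 = -2 + (T²*J + 15)/3 = -2 + (J*T² + 15)/3 = -2 + (15 + J*T²)/3 = -2 + (5 + J*T²/3) = 3 + J*T²/3)
(N(3, Z) + u(12, -15)) + (d(n(2), 9) - 1*97) = ((3 + (⅓)*4*3²) - 12) + (1/(4 + 2*2) - 1*97) = ((3 + (⅓)*4*9) - 12) + (1/(4 + 4) - 97) = ((3 + 12) - 12) + (1/8 - 97) = (15 - 12) + (⅛ - 97) = 3 - 775/8 = -751/8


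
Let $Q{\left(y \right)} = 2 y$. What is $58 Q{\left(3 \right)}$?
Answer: $348$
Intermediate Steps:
$58 Q{\left(3 \right)} = 58 \cdot 2 \cdot 3 = 58 \cdot 6 = 348$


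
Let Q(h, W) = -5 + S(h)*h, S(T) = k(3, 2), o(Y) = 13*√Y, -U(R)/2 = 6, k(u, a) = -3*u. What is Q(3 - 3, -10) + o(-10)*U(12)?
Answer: -5 - 156*I*√10 ≈ -5.0 - 493.32*I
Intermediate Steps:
U(R) = -12 (U(R) = -2*6 = -12)
S(T) = -9 (S(T) = -3*3 = -9)
Q(h, W) = -5 - 9*h
Q(3 - 3, -10) + o(-10)*U(12) = (-5 - 9*(3 - 3)) + (13*√(-10))*(-12) = (-5 - 9*0) + (13*(I*√10))*(-12) = (-5 + 0) + (13*I*√10)*(-12) = -5 - 156*I*√10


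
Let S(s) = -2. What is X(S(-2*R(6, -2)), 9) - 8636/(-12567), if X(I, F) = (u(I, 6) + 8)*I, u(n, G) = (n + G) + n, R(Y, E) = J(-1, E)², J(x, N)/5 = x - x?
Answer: -242704/12567 ≈ -19.313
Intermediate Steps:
J(x, N) = 0 (J(x, N) = 5*(x - x) = 5*0 = 0)
R(Y, E) = 0 (R(Y, E) = 0² = 0)
u(n, G) = G + 2*n (u(n, G) = (G + n) + n = G + 2*n)
X(I, F) = I*(14 + 2*I) (X(I, F) = ((6 + 2*I) + 8)*I = (14 + 2*I)*I = I*(14 + 2*I))
X(S(-2*R(6, -2)), 9) - 8636/(-12567) = 2*(-2)*(7 - 2) - 8636/(-12567) = 2*(-2)*5 - 8636*(-1/12567) = -20 + 8636/12567 = -242704/12567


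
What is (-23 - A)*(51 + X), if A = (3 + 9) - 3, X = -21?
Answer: -960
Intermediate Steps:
A = 9 (A = 12 - 3 = 9)
(-23 - A)*(51 + X) = (-23 - 1*9)*(51 - 21) = (-23 - 9)*30 = -32*30 = -960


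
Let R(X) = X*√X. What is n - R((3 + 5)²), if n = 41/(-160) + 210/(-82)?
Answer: -3377201/6560 ≈ -514.82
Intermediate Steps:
R(X) = X^(3/2)
n = -18481/6560 (n = 41*(-1/160) + 210*(-1/82) = -41/160 - 105/41 = -18481/6560 ≈ -2.8172)
n - R((3 + 5)²) = -18481/6560 - ((3 + 5)²)^(3/2) = -18481/6560 - (8²)^(3/2) = -18481/6560 - 64^(3/2) = -18481/6560 - 1*512 = -18481/6560 - 512 = -3377201/6560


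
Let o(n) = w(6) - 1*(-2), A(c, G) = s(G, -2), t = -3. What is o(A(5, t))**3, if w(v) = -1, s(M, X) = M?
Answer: 1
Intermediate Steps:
A(c, G) = G
o(n) = 1 (o(n) = -1 - 1*(-2) = -1 + 2 = 1)
o(A(5, t))**3 = 1**3 = 1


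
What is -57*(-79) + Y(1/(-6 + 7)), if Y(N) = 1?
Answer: 4504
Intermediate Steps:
-57*(-79) + Y(1/(-6 + 7)) = -57*(-79) + 1 = 4503 + 1 = 4504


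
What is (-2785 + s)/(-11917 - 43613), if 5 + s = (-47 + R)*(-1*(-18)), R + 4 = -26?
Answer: 232/3085 ≈ 0.075203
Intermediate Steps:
R = -30 (R = -4 - 26 = -30)
s = -1391 (s = -5 + (-47 - 30)*(-1*(-18)) = -5 - 77*18 = -5 - 1386 = -1391)
(-2785 + s)/(-11917 - 43613) = (-2785 - 1391)/(-11917 - 43613) = -4176/(-55530) = -4176*(-1/55530) = 232/3085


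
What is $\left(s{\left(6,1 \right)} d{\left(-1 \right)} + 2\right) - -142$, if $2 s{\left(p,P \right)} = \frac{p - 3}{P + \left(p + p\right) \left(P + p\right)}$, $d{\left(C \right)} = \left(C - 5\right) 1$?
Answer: $\frac{12231}{85} \approx 143.89$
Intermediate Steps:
$d{\left(C \right)} = -5 + C$ ($d{\left(C \right)} = \left(-5 + C\right) 1 = -5 + C$)
$s{\left(p,P \right)} = \frac{-3 + p}{2 \left(P + 2 p \left(P + p\right)\right)}$ ($s{\left(p,P \right)} = \frac{\left(p - 3\right) \frac{1}{P + \left(p + p\right) \left(P + p\right)}}{2} = \frac{\left(-3 + p\right) \frac{1}{P + 2 p \left(P + p\right)}}{2} = \frac{\frac{1}{P + 2 p \left(P + p\right)} \left(-3 + p\right)}{2} = \frac{-3 + p}{2 \left(P + 2 p \left(P + p\right)\right)}$)
$\left(s{\left(6,1 \right)} d{\left(-1 \right)} + 2\right) - -142 = \left(\frac{-3 + 6}{2 \left(1 + 2 \cdot 6^{2} + 2 \cdot 1 \cdot 6\right)} \left(-5 - 1\right) + 2\right) - -142 = \left(\frac{1}{2} \frac{1}{1 + 2 \cdot 36 + 12} \cdot 3 \left(-6\right) + 2\right) + 142 = \left(\frac{1}{2} \frac{1}{1 + 72 + 12} \cdot 3 \left(-6\right) + 2\right) + 142 = \left(\frac{1}{2} \cdot \frac{1}{85} \cdot 3 \left(-6\right) + 2\right) + 142 = \left(\frac{3}{170} \left(-6\right) + 2\right) + 142 = \left(- \frac{9}{85} + 2\right) + 142 = \frac{161}{85} + 142 = \frac{12231}{85}$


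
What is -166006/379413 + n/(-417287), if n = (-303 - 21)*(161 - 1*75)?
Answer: -58700181890/158324112531 ≈ -0.37076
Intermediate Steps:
n = -27864 (n = -324*(161 - 75) = -324*86 = -27864)
-166006/379413 + n/(-417287) = -166006/379413 - 27864/(-417287) = -166006*1/379413 - 27864*(-1/417287) = -166006/379413 + 27864/417287 = -58700181890/158324112531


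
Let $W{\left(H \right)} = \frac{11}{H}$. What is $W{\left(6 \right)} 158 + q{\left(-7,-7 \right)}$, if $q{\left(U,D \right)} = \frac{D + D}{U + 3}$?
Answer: $\frac{1759}{6} \approx 293.17$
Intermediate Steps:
$q{\left(U,D \right)} = \frac{2 D}{3 + U}$
$W{\left(6 \right)} 158 + q{\left(-7,-7 \right)} = \frac{11}{6} \cdot 158 + 2 \left(-7\right) \frac{1}{3 - 7} = 11 \cdot \frac{1}{6} \cdot 158 + 2 \left(-7\right) \frac{1}{-4} = \frac{11}{6} \cdot 158 + 2 \left(-7\right) \left(- \frac{1}{4}\right) = \frac{869}{3} + \frac{7}{2} = \frac{1759}{6}$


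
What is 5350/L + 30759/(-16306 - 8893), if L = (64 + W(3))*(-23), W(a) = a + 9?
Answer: -94290691/22023926 ≈ -4.2813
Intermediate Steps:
W(a) = 9 + a
L = -1748 (L = (64 + (9 + 3))*(-23) = (64 + 12)*(-23) = 76*(-23) = -1748)
5350/L + 30759/(-16306 - 8893) = 5350/(-1748) + 30759/(-16306 - 8893) = 5350*(-1/1748) + 30759/(-25199) = -2675/874 + 30759*(-1/25199) = -2675/874 - 30759/25199 = -94290691/22023926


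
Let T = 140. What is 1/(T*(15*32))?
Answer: 1/67200 ≈ 1.4881e-5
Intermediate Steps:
1/(T*(15*32)) = 1/(140*(15*32)) = 1/(140*480) = 1/67200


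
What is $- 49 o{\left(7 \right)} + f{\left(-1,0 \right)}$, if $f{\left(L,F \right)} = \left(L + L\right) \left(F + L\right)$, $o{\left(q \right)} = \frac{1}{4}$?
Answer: $- \frac{41}{4} \approx -10.25$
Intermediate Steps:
$o{\left(q \right)} = \frac{1}{4}$
$f{\left(L,F \right)} = 2 L \left(F + L\right)$
$- 49 o{\left(7 \right)} + f{\left(-1,0 \right)} = \left(-49\right) \frac{1}{4} + 2 \left(-1\right) \left(0 - 1\right) = - \frac{49}{4} + 2 \left(-1\right) \left(-1\right) = - \frac{49}{4} + 2 = - \frac{41}{4}$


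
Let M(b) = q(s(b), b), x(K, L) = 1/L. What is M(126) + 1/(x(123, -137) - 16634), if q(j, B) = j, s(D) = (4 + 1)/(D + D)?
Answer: 11359771/574272468 ≈ 0.019781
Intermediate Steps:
s(D) = 5/(2*D) (s(D) = 5/((2*D)) = 5*(1/(2*D)) = 5/(2*D))
M(b) = 5/(2*b)
M(126) + 1/(x(123, -137) - 16634) = (5/2)/126 + 1/(1/(-137) - 16634) = (5/2)*(1/126) + 1/(-1/137 - 16634) = 5/252 + 1/(-2278859/137) = 5/252 - 137/2278859 = 11359771/574272468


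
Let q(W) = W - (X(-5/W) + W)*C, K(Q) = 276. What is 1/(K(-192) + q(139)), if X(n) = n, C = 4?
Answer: -139/19579 ≈ -0.0070994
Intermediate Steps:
q(W) = -3*W + 20/W (q(W) = W - (-5/W + W)*4 = W - (W - 5/W)*4 = W - (-20/W + 4*W) = W + (-4*W + 20/W) = -3*W + 20/W)
1/(K(-192) + q(139)) = 1/(276 + (-3*139 + 20/139)) = 1/(276 + (-417 + 20*(1/139))) = 1/(276 + (-417 + 20/139)) = 1/(276 - 57943/139) = 1/(-19579/139) = -139/19579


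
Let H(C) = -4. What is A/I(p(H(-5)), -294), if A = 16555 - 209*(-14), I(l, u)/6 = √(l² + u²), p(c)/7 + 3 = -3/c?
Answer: 5566*√3145/28305 ≈ 11.028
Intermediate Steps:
p(c) = -21 - 21/c (p(c) = -21 + 7*(-3/c) = -21 - 21/c)
I(l, u) = 6*√(l² + u²)
A = 19481 (A = 16555 + 2926 = 19481)
A/I(p(H(-5)), -294) = 19481/((6*√((-21 - 21/(-4))² + (-294)²))) = 19481/((6*√((-21 - 21*(-¼))² + 86436))) = 19481/((6*√((-21 + 21/4)² + 86436))) = 19481/((6*√((-63/4)² + 86436))) = 19481/((6*√(3969/16 + 86436))) = 19481/((6*√(1386945/16))) = 19481/((6*(21*√3145/4))) = 19481/((63*√3145/2)) = 19481*(2*√3145/198135) = 5566*√3145/28305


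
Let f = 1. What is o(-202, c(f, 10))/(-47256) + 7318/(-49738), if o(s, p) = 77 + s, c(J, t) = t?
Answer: -169801079/1175209464 ≈ -0.14449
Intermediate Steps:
o(-202, c(f, 10))/(-47256) + 7318/(-49738) = (77 - 202)/(-47256) + 7318/(-49738) = -125*(-1/47256) + 7318*(-1/49738) = 125/47256 - 3659/24869 = -169801079/1175209464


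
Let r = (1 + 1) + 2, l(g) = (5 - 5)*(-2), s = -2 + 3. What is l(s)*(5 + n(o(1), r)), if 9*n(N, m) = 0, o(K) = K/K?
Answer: 0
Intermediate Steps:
s = 1
l(g) = 0 (l(g) = 0*(-2) = 0)
r = 4 (r = 2 + 2 = 4)
o(K) = 1
n(N, m) = 0 (n(N, m) = (⅑)*0 = 0)
l(s)*(5 + n(o(1), r)) = 0*(5 + 0) = 0*5 = 0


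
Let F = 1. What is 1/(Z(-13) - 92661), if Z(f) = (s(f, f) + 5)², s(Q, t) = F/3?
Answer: -9/833693 ≈ -1.0795e-5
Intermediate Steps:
s(Q, t) = ⅓ (s(Q, t) = 1/3 = 1*(⅓) = ⅓)
Z(f) = 256/9 (Z(f) = (⅓ + 5)² = (16/3)² = 256/9)
1/(Z(-13) - 92661) = 1/(256/9 - 92661) = 1/(-833693/9) = -9/833693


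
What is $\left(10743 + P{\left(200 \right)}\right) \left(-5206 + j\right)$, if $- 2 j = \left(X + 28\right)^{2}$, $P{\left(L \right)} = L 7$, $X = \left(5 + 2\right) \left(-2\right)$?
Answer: $-64406472$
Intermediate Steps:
$X = -14$ ($X = 7 \left(-2\right) = -14$)
$P{\left(L \right)} = 7 L$
$j = -98$ ($j = - \frac{\left(-14 + 28\right)^{2}}{2} = - \frac{14^{2}}{2} = \left(- \frac{1}{2}\right) 196 = -98$)
$\left(10743 + P{\left(200 \right)}\right) \left(-5206 + j\right) = \left(10743 + 7 \cdot 200\right) \left(-5206 - 98\right) = \left(10743 + 1400\right) \left(-5304\right) = 12143 \left(-5304\right) = -64406472$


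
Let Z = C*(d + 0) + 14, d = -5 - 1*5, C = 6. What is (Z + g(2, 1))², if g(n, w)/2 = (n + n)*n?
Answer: 900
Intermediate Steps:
g(n, w) = 4*n² (g(n, w) = 2*((n + n)*n) = 2*((2*n)*n) = 2*(2*n²) = 4*n²)
d = -10 (d = -5 - 5 = -10)
Z = -46 (Z = 6*(-10 + 0) + 14 = 6*(-10) + 14 = -60 + 14 = -46)
(Z + g(2, 1))² = (-46 + 4*2²)² = (-46 + 4*4)² = (-46 + 16)² = (-30)² = 900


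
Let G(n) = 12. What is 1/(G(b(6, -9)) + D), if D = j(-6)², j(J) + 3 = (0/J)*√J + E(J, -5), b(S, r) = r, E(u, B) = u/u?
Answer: 1/16 ≈ 0.062500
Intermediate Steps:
E(u, B) = 1
j(J) = -2 (j(J) = -3 + ((0/J)*√J + 1) = -3 + (0*√J + 1) = -3 + (0 + 1) = -3 + 1 = -2)
D = 4 (D = (-2)² = 4)
1/(G(b(6, -9)) + D) = 1/(12 + 4) = 1/16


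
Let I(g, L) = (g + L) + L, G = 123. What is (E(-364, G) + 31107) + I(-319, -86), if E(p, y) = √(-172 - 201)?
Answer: 30616 + I*√373 ≈ 30616.0 + 19.313*I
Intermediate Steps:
E(p, y) = I*√373 (E(p, y) = √(-373) = I*√373)
I(g, L) = g + 2*L (I(g, L) = (L + g) + L = g + 2*L)
(E(-364, G) + 31107) + I(-319, -86) = (I*√373 + 31107) + (-319 + 2*(-86)) = (31107 + I*√373) + (-319 - 172) = (31107 + I*√373) - 491 = 30616 + I*√373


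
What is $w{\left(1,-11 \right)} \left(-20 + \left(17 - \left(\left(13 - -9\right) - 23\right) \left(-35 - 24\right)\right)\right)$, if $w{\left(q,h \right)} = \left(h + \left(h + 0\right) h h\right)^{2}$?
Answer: $-111659768$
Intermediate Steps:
$w{\left(q,h \right)} = \left(h + h^{3}\right)^{2}$ ($w{\left(q,h \right)} = \left(h + h h^{2}\right)^{2} = \left(h + h^{3}\right)^{2}$)
$w{\left(1,-11 \right)} \left(-20 + \left(17 - \left(\left(13 - -9\right) - 23\right) \left(-35 - 24\right)\right)\right) = \left(-11\right)^{2} \left(1 + \left(-11\right)^{2}\right)^{2} \left(-20 + \left(17 - \left(\left(13 - -9\right) - 23\right) \left(-35 - 24\right)\right)\right) = 121 \left(1 + 121\right)^{2} \left(-20 + \left(17 - \left(\left(13 + 9\right) - 23\right) \left(-59\right)\right)\right) = 121 \cdot 122^{2} \left(-20 + \left(17 - \left(22 - 23\right) \left(-59\right)\right)\right) = 121 \cdot 14884 \left(-20 + \left(17 - \left(-1\right) \left(-59\right)\right)\right) = 1800964 \left(-20 + \left(17 - 59\right)\right) = 1800964 \left(-20 - 42\right) = 1800964 \left(-62\right) = -111659768$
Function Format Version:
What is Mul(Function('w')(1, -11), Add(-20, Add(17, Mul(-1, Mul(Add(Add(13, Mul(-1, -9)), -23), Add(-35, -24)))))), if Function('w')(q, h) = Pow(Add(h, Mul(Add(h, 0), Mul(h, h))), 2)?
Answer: -111659768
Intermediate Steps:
Function('w')(q, h) = Pow(Add(h, Pow(h, 3)), 2) (Function('w')(q, h) = Pow(Add(h, Mul(h, Pow(h, 2))), 2) = Pow(Add(h, Pow(h, 3)), 2))
Mul(Function('w')(1, -11), Add(-20, Add(17, Mul(-1, Mul(Add(Add(13, Mul(-1, -9)), -23), Add(-35, -24)))))) = Mul(Mul(Pow(-11, 2), Pow(Add(1, Pow(-11, 2)), 2)), Add(-20, Add(17, Mul(-1, Mul(Add(Add(13, Mul(-1, -9)), -23), Add(-35, -24)))))) = Mul(Mul(121, Pow(Add(1, 121), 2)), Add(-20, Add(17, Mul(-1, Mul(Add(Add(13, 9), -23), -59))))) = Mul(Mul(121, Pow(122, 2)), Add(-20, Add(17, Mul(-1, Mul(Add(22, -23), -59))))) = Mul(Mul(121, 14884), Add(-20, Add(17, Mul(-1, Mul(-1, -59))))) = Mul(1800964, Add(-20, Add(17, Mul(-1, 59)))) = Mul(1800964, Add(-20, Add(17, -59))) = Mul(1800964, Add(-20, -42)) = Mul(1800964, -62) = -111659768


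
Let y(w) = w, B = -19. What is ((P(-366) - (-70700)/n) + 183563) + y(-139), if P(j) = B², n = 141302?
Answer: 1854947055/10093 ≈ 1.8379e+5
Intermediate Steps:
P(j) = 361 (P(j) = (-19)² = 361)
((P(-366) - (-70700)/n) + 183563) + y(-139) = ((361 - (-70700)/141302) + 183563) - 139 = ((361 - 1*(-5050/10093)) + 183563) - 139 = ((361 + 5050/10093) + 183563) - 139 = (3648623/10093 + 183563) - 139 = 1856349982/10093 - 139 = 1854947055/10093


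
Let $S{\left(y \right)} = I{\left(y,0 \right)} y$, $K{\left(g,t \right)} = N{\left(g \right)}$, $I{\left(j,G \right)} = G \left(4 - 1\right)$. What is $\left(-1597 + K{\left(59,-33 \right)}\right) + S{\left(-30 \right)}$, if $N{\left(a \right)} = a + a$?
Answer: $-1479$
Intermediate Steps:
$I{\left(j,G \right)} = 3 G$ ($I{\left(j,G \right)} = G 3 = 3 G$)
$N{\left(a \right)} = 2 a$
$K{\left(g,t \right)} = 2 g$
$S{\left(y \right)} = 0$ ($S{\left(y \right)} = 3 \cdot 0 y = 0 y = 0$)
$\left(-1597 + K{\left(59,-33 \right)}\right) + S{\left(-30 \right)} = \left(-1597 + 2 \cdot 59\right) + 0 = \left(-1597 + 118\right) + 0 = -1479 + 0 = -1479$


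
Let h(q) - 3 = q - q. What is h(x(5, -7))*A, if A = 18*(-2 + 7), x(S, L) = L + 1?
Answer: 270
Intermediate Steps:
x(S, L) = 1 + L
h(q) = 3 (h(q) = 3 + (q - q) = 3 + 0 = 3)
A = 90 (A = 18*5 = 90)
h(x(5, -7))*A = 3*90 = 270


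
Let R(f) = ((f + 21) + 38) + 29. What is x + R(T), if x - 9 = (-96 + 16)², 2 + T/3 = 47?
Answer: 6632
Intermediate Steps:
T = 135 (T = -6 + 3*47 = -6 + 141 = 135)
x = 6409 (x = 9 + (-96 + 16)² = 9 + (-80)² = 9 + 6400 = 6409)
R(f) = 88 + f (R(f) = ((21 + f) + 38) + 29 = (59 + f) + 29 = 88 + f)
x + R(T) = 6409 + (88 + 135) = 6409 + 223 = 6632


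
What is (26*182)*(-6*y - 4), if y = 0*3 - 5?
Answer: 123032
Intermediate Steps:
y = -5 (y = 0 - 5 = -5)
(26*182)*(-6*y - 4) = (26*182)*(-6*(-5) - 4) = 4732*(30 - 4) = 4732*26 = 123032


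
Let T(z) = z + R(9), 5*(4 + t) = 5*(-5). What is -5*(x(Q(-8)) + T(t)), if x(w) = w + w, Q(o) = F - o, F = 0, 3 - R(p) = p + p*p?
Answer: 400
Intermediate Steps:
R(p) = 3 - p - p² (R(p) = 3 - (p + p*p) = 3 - (p + p²) = 3 + (-p - p²) = 3 - p - p²)
Q(o) = -o (Q(o) = 0 - o = -o)
x(w) = 2*w
t = -9 (t = -4 + (5*(-5))/5 = -4 + (⅕)*(-25) = -4 - 5 = -9)
T(z) = -87 + z (T(z) = z + (3 - 1*9 - 1*9²) = z + (3 - 9 - 1*81) = z + (3 - 9 - 81) = z - 87 = -87 + z)
-5*(x(Q(-8)) + T(t)) = -5*(2*(-1*(-8)) + (-87 - 9)) = -5*(2*8 - 96) = -5*(16 - 96) = -5*(-80) = 400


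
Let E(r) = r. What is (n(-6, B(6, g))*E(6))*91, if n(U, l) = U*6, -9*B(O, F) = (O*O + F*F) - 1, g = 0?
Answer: -19656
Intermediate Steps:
B(O, F) = ⅑ - F²/9 - O²/9 (B(O, F) = -((O*O + F*F) - 1)/9 = -((O² + F²) - 1)/9 = -((F² + O²) - 1)/9 = -(-1 + F² + O²)/9 = ⅑ - F²/9 - O²/9)
n(U, l) = 6*U
(n(-6, B(6, g))*E(6))*91 = ((6*(-6))*6)*91 = -36*6*91 = -216*91 = -19656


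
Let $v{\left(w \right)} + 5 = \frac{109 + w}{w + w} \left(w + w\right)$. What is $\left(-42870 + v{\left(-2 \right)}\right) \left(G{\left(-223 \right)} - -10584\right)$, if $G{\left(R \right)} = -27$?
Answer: $-451501776$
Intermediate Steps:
$v{\left(w \right)} = 104 + w$ ($v{\left(w \right)} = -5 + \frac{109 + w}{w + w} \left(w + w\right) = -5 + \frac{109 + w}{2 w} 2 w = -5 + \left(109 + w\right) = 104 + w$)
$\left(-42870 + v{\left(-2 \right)}\right) \left(G{\left(-223 \right)} - -10584\right) = \left(-42870 + \left(104 - 2\right)\right) \left(-27 - -10584\right) = \left(-42870 + 102\right) \left(-27 + \left(-12391 + 22975\right)\right) = - 42768 \left(-27 + 10584\right) = \left(-42768\right) 10557 = -451501776$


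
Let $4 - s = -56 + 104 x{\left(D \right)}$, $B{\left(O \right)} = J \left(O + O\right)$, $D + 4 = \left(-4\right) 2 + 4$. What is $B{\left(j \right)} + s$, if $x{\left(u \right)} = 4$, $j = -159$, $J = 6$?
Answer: $-2264$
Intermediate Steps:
$D = -8$ ($D = -4 + \left(\left(-4\right) 2 + 4\right) = -4 + \left(-8 + 4\right) = -4 - 4 = -8$)
$B{\left(O \right)} = 12 O$ ($B{\left(O \right)} = 6 \left(O + O\right) = 6 \cdot 2 O = 12 O$)
$s = -356$ ($s = 4 - \left(-56 + 104 \cdot 4\right) = 4 - \left(-56 + 416\right) = 4 - 360 = -356$)
$B{\left(j \right)} + s = 12 \left(-159\right) - 356 = -1908 - 356 = -2264$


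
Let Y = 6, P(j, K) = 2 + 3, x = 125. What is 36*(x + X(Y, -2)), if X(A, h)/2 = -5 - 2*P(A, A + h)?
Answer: 3420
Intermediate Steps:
P(j, K) = 5
X(A, h) = -30 (X(A, h) = 2*(-5 - 2*5) = 2*(-5 - 10) = 2*(-15) = -30)
36*(x + X(Y, -2)) = 36*(125 - 30) = 36*95 = 3420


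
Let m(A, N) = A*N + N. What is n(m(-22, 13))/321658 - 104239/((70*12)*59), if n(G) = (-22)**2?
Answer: -16752660611/7970685240 ≈ -2.1018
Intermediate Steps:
m(A, N) = N + A*N
n(G) = 484
n(m(-22, 13))/321658 - 104239/((70*12)*59) = 484/321658 - 104239/((70*12)*59) = 484*(1/321658) - 104239/(840*59) = 242/160829 - 104239/49560 = -16752660611/7970685240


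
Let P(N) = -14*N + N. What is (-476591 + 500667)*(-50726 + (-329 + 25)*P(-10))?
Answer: -2172762696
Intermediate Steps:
P(N) = -13*N
(-476591 + 500667)*(-50726 + (-329 + 25)*P(-10)) = (-476591 + 500667)*(-50726 + (-329 + 25)*(-13*(-10))) = 24076*(-50726 - 304*130) = 24076*(-50726 - 39520) = 24076*(-90246) = -2172762696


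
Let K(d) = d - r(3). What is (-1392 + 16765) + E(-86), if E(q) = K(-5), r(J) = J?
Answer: 15365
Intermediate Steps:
K(d) = -3 + d (K(d) = d - 1*3 = d - 3 = -3 + d)
E(q) = -8 (E(q) = -3 - 5 = -8)
(-1392 + 16765) + E(-86) = (-1392 + 16765) - 8 = 15373 - 8 = 15365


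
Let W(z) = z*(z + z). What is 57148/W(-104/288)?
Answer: 2848608/13 ≈ 2.1912e+5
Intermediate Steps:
W(z) = 2*z² (W(z) = z*(2*z) = 2*z²)
57148/W(-104/288) = 57148/((2*(-104/288)²)) = 57148/((2*(-104*1/288)²)) = 57148/((2*(-13/36)²)) = 57148/((2*(169/1296))) = 57148/(169/648) = 57148*(648/169) = 2848608/13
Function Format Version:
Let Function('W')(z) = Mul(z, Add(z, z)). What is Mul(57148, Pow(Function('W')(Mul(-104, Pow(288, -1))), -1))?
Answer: Rational(2848608, 13) ≈ 2.1912e+5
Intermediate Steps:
Function('W')(z) = Mul(2, Pow(z, 2)) (Function('W')(z) = Mul(z, Mul(2, z)) = Mul(2, Pow(z, 2)))
Mul(57148, Pow(Function('W')(Mul(-104, Pow(288, -1))), -1)) = Mul(57148, Pow(Mul(2, Pow(Mul(-104, Pow(288, -1)), 2)), -1)) = Mul(57148, Pow(Mul(2, Pow(Mul(-104, Rational(1, 288)), 2)), -1)) = Mul(57148, Pow(Mul(2, Pow(Rational(-13, 36), 2)), -1)) = Mul(57148, Pow(Mul(2, Rational(169, 1296)), -1)) = Mul(57148, Pow(Rational(169, 648), -1)) = Mul(57148, Rational(648, 169)) = Rational(2848608, 13)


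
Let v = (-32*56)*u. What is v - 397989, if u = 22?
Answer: -437413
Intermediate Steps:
v = -39424 (v = -32*56*22 = -1792*22 = -39424)
v - 397989 = -39424 - 397989 = -437413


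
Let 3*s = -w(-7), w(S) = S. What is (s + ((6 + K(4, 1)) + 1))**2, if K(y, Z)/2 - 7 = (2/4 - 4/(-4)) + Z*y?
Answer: 10609/9 ≈ 1178.8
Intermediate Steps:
K(y, Z) = 17 + 2*Z*y (K(y, Z) = 14 + 2*((2/4 - 4/(-4)) + Z*y) = 14 + 2*((2*(1/4) - 4*(-1/4)) + Z*y) = 14 + 2*((1/2 + 1) + Z*y) = 14 + 2*(3/2 + Z*y) = 14 + (3 + 2*Z*y) = 17 + 2*Z*y)
s = 7/3 (s = (-1*(-7))/3 = (1/3)*7 = 7/3 ≈ 2.3333)
(s + ((6 + K(4, 1)) + 1))**2 = (7/3 + ((6 + (17 + 2*1*4)) + 1))**2 = (7/3 + ((6 + (17 + 8)) + 1))**2 = (7/3 + ((6 + 25) + 1))**2 = (7/3 + (31 + 1))**2 = (7/3 + 32)**2 = (103/3)**2 = 10609/9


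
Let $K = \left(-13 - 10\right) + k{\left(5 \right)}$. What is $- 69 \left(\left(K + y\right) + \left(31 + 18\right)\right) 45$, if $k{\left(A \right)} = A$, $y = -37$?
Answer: $18630$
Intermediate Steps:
$K = -18$ ($K = \left(-13 - 10\right) + 5 = -23 + 5 = -18$)
$- 69 \left(\left(K + y\right) + \left(31 + 18\right)\right) 45 = - 69 \left(\left(-18 - 37\right) + \left(31 + 18\right)\right) 45 = - 69 \left(-55 + 49\right) 45 = \left(-69\right) \left(-6\right) 45 = 414 \cdot 45 = 18630$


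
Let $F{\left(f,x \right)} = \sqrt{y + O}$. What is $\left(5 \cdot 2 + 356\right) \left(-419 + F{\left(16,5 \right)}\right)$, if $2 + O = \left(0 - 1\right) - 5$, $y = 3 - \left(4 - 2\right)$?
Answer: $-153354 + 366 i \sqrt{7} \approx -1.5335 \cdot 10^{5} + 968.34 i$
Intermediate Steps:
$y = 1$ ($y = 3 - \left(4 - 2\right) = 3 - 2 = 1$)
$O = -8$ ($O = -2 + \left(\left(0 - 1\right) - 5\right) = -2 - 6 = -8$)
$F{\left(f,x \right)} = i \sqrt{7}$ ($F{\left(f,x \right)} = \sqrt{1 - 8} = \sqrt{-7} = i \sqrt{7}$)
$\left(5 \cdot 2 + 356\right) \left(-419 + F{\left(16,5 \right)}\right) = \left(5 \cdot 2 + 356\right) \left(-419 + i \sqrt{7}\right) = \left(10 + 356\right) \left(-419 + i \sqrt{7}\right) = 366 \left(-419 + i \sqrt{7}\right) = -153354 + 366 i \sqrt{7}$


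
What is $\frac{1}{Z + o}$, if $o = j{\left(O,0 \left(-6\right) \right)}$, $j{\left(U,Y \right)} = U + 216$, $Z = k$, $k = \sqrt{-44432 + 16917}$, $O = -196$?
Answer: $\frac{4}{5583} - \frac{i \sqrt{27515}}{27915} \approx 0.00071646 - 0.0059422 i$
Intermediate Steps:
$k = i \sqrt{27515}$ ($k = \sqrt{-27515} = i \sqrt{27515} \approx 165.88 i$)
$Z = i \sqrt{27515} \approx 165.88 i$
$j{\left(U,Y \right)} = 216 + U$
$o = 20$ ($o = 216 - 196 = 20$)
$\frac{1}{Z + o} = \frac{1}{i \sqrt{27515} + 20} = \frac{1}{20 + i \sqrt{27515}}$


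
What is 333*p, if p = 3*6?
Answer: 5994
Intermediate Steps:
p = 18
333*p = 333*18 = 5994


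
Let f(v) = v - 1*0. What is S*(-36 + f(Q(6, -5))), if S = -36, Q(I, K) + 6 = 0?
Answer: 1512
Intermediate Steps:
Q(I, K) = -6 (Q(I, K) = -6 + 0 = -6)
f(v) = v (f(v) = v + 0 = v)
S*(-36 + f(Q(6, -5))) = -36*(-36 - 6) = -36*(-42) = 1512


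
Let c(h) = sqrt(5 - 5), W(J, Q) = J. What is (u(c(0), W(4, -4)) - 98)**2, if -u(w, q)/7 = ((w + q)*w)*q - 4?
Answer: 4900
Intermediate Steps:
c(h) = 0 (c(h) = sqrt(0) = 0)
u(w, q) = 28 - 7*q*w*(q + w) (u(w, q) = -7*(((w + q)*w)*q - 4) = -7*(((q + w)*w)*q - 4) = -7*((w*(q + w))*q - 4) = -7*(q*w*(q + w) - 4) = -7*(-4 + q*w*(q + w)) = 28 - 7*q*w*(q + w))
(u(c(0), W(4, -4)) - 98)**2 = ((28 - 7*4*0**2 - 7*0*4**2) - 98)**2 = ((28 - 7*4*0 - 7*0*16) - 98)**2 = ((28 + 0 + 0) - 98)**2 = (28 - 98)**2 = (-70)**2 = 4900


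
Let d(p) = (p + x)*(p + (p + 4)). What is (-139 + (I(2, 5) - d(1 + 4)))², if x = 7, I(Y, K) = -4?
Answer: 96721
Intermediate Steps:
d(p) = (4 + 2*p)*(7 + p) (d(p) = (p + 7)*(p + (p + 4)) = (7 + p)*(p + (4 + p)) = (7 + p)*(4 + 2*p) = (4 + 2*p)*(7 + p))
(-139 + (I(2, 5) - d(1 + 4)))² = (-139 + (-4 - (28 + 2*(1 + 4)² + 18*(1 + 4))))² = (-139 + (-4 - (28 + 2*5² + 18*5)))² = (-139 + (-4 - (28 + 2*25 + 90)))² = (-139 + (-4 - (28 + 50 + 90)))² = (-139 + (-4 - 1*168))² = (-139 + (-4 - 168))² = (-139 - 172)² = (-311)² = 96721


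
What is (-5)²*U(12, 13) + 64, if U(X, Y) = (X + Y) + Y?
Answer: 1014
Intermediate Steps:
U(X, Y) = X + 2*Y
(-5)²*U(12, 13) + 64 = (-5)²*(12 + 2*13) + 64 = 25*(12 + 26) + 64 = 25*38 + 64 = 950 + 64 = 1014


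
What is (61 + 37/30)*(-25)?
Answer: -9335/6 ≈ -1555.8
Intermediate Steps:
(61 + 37/30)*(-25) = (1867/30)*(-25) = -9335/6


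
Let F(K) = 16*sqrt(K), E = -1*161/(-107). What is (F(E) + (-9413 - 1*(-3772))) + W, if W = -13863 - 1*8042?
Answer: -27546 + 16*sqrt(17227)/107 ≈ -27526.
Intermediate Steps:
W = -21905 (W = -13863 - 8042 = -21905)
E = 161/107 (E = -161*(-1/107) = 161/107 ≈ 1.5047)
(F(E) + (-9413 - 1*(-3772))) + W = (16*sqrt(161/107) + (-9413 - 1*(-3772))) - 21905 = (16*(sqrt(17227)/107) + (-9413 + 3772)) - 21905 = (16*sqrt(17227)/107 - 5641) - 21905 = (-5641 + 16*sqrt(17227)/107) - 21905 = -27546 + 16*sqrt(17227)/107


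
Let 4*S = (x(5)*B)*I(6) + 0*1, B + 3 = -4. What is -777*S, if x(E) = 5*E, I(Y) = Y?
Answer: 407925/2 ≈ 2.0396e+5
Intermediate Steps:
B = -7 (B = -3 - 4 = -7)
S = -525/2 (S = (((5*5)*(-7))*6 + 0*1)/4 = ((25*(-7))*6 + 0)/4 = (-175*6 + 0)/4 = (-1050 + 0)/4 = (1/4)*(-1050) = -525/2 ≈ -262.50)
-777*S = -777*(-525/2) = 407925/2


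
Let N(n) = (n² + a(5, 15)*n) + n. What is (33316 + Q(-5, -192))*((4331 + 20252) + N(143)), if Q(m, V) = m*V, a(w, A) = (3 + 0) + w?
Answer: 1587630044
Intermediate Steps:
a(w, A) = 3 + w
N(n) = n² + 9*n (N(n) = (n² + (3 + 5)*n) + n = (n² + 8*n) + n = n² + 9*n)
Q(m, V) = V*m
(33316 + Q(-5, -192))*((4331 + 20252) + N(143)) = (33316 - 192*(-5))*((4331 + 20252) + 143*(9 + 143)) = (33316 + 960)*(24583 + 143*152) = 34276*(24583 + 21736) = 34276*46319 = 1587630044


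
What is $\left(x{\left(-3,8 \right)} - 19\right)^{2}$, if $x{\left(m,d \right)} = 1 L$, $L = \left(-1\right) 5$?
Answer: $576$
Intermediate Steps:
$L = -5$
$x{\left(m,d \right)} = -5$ ($x{\left(m,d \right)} = 1 \left(-5\right) = -5$)
$\left(x{\left(-3,8 \right)} - 19\right)^{2} = \left(-5 - 19\right)^{2} = \left(-24\right)^{2} = 576$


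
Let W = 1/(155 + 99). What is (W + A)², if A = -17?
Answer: 18636489/64516 ≈ 288.87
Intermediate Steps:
W = 1/254 ≈ 0.0039370
(W + A)² = (1/254 - 17)² = (-4317/254)² = 18636489/64516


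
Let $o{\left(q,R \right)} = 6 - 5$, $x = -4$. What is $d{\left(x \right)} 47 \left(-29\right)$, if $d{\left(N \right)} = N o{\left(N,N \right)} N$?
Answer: $-21808$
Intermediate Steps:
$o{\left(q,R \right)} = 1$ ($o{\left(q,R \right)} = 6 - 5 = 1$)
$d{\left(N \right)} = N^{2}$ ($d{\left(N \right)} = N 1 N = N N = N^{2}$)
$d{\left(x \right)} 47 \left(-29\right) = \left(-4\right)^{2} \cdot 47 \left(-29\right) = 16 \cdot 47 \left(-29\right) = 752 \left(-29\right) = -21808$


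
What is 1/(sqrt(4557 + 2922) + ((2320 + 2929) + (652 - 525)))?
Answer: 1792/9631299 - sqrt(831)/9631299 ≈ 0.00018307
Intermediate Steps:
1/(sqrt(4557 + 2922) + ((2320 + 2929) + (652 - 525))) = 1/(sqrt(7479) + (5249 + 127)) = 1/(3*sqrt(831) + 5376) = 1/(5376 + 3*sqrt(831))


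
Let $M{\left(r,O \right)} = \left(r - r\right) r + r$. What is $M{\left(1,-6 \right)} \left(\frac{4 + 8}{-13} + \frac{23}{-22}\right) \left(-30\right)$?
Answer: $\frac{8445}{143} \approx 59.056$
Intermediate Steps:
$M{\left(r,O \right)} = r$ ($M{\left(r,O \right)} = 0 r + r = 0 + r = r$)
$M{\left(1,-6 \right)} \left(\frac{4 + 8}{-13} + \frac{23}{-22}\right) \left(-30\right) = 1 \left(\frac{4 + 8}{-13} + \frac{23}{-22}\right) \left(-30\right) = 1 \left(12 \left(- \frac{1}{13}\right) + 23 \left(- \frac{1}{22}\right)\right) \left(-30\right) = 1 \left(- \frac{12}{13} - \frac{23}{22}\right) \left(-30\right) = 1 \left(- \frac{563}{286}\right) \left(-30\right) = \left(- \frac{563}{286}\right) \left(-30\right) = \frac{8445}{143}$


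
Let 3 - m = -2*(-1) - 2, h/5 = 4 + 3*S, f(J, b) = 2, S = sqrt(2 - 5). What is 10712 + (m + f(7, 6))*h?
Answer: 10812 + 75*I*sqrt(3) ≈ 10812.0 + 129.9*I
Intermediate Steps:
S = I*sqrt(3) (S = sqrt(-3) = I*sqrt(3) ≈ 1.732*I)
h = 20 + 15*I*sqrt(3) (h = 5*(4 + 3*(I*sqrt(3))) = 5*(4 + 3*I*sqrt(3)) = 20 + 15*I*sqrt(3) ≈ 20.0 + 25.981*I)
m = 3 (m = 3 - (-2*(-1) - 2) = 3 - (2 - 2) = 3 - 1*0 = 3 + 0 = 3)
10712 + (m + f(7, 6))*h = 10712 + (3 + 2)*(20 + 15*I*sqrt(3)) = 10712 + 5*(20 + 15*I*sqrt(3)) = 10712 + (100 + 75*I*sqrt(3)) = 10812 + 75*I*sqrt(3)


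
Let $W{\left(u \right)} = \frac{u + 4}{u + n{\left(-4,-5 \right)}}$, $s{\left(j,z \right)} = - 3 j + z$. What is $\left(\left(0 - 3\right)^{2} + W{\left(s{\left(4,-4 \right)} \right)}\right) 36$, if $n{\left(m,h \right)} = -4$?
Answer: $\frac{1728}{5} \approx 345.6$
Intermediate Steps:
$s{\left(j,z \right)} = z - 3 j$
$W{\left(u \right)} = \frac{4 + u}{-4 + u}$ ($W{\left(u \right)} = \frac{u + 4}{u - 4} = \frac{4 + u}{-4 + u}$)
$\left(\left(0 - 3\right)^{2} + W{\left(s{\left(4,-4 \right)} \right)}\right) 36 = \left(\left(0 - 3\right)^{2} + \frac{4 - 16}{-4 - 16}\right) 36 = \left(\left(-3\right)^{2} + \frac{4 - 16}{-4 - 16}\right) 36 = \left(9 + \frac{4 - 16}{-4 - 16}\right) 36 = \left(9 + \frac{1}{-20} \left(-12\right)\right) 36 = \left(9 - - \frac{3}{5}\right) 36 = \left(9 + \frac{3}{5}\right) 36 = \frac{48}{5} \cdot 36 = \frac{1728}{5}$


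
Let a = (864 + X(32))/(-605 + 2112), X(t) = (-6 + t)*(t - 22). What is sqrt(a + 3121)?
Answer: 3*sqrt(787737533)/1507 ≈ 55.873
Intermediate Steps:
X(t) = (-22 + t)*(-6 + t) (X(t) = (-6 + t)*(-22 + t) = (-22 + t)*(-6 + t))
a = 1124/1507 (a = (864 + (132 + 32**2 - 28*32))/(-605 + 2112) = (864 + (132 + 1024 - 896))/1507 = (864 + 260)*(1/1507) = 1124*(1/1507) = 1124/1507 ≈ 0.74585)
sqrt(a + 3121) = sqrt(1124/1507 + 3121) = sqrt(4704471/1507) = 3*sqrt(787737533)/1507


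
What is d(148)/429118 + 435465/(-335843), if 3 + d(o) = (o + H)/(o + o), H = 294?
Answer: -27656223633749/21329208918152 ≈ -1.2966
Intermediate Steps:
d(o) = -3 + (294 + o)/(2*o) (d(o) = -3 + (o + 294)/(o + o) = -3 + (294 + o)/((2*o)) = -3 + (294 + o)*(1/(2*o)) = -3 + (294 + o)/(2*o))
d(148)/429118 + 435465/(-335843) = (-5/2 + 147/148)/429118 + 435465/(-335843) = (-5/2 + 147*(1/148))*(1/429118) + 435465*(-1/335843) = (-5/2 + 147/148)*(1/429118) - 435465/335843 = -223/148*1/429118 - 435465/335843 = -223/63509464 - 435465/335843 = -27656223633749/21329208918152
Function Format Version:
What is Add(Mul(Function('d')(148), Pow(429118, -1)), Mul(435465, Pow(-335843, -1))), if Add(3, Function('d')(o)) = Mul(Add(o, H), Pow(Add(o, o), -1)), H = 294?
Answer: Rational(-27656223633749, 21329208918152) ≈ -1.2966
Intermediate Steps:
Function('d')(o) = Add(-3, Mul(Rational(1, 2), Pow(o, -1), Add(294, o))) (Function('d')(o) = Add(-3, Mul(Add(o, 294), Pow(Add(o, o), -1))) = Add(-3, Mul(Add(294, o), Pow(Mul(2, o), -1))) = Add(-3, Mul(Add(294, o), Mul(Rational(1, 2), Pow(o, -1)))) = Add(-3, Mul(Rational(1, 2), Pow(o, -1), Add(294, o))))
Add(Mul(Function('d')(148), Pow(429118, -1)), Mul(435465, Pow(-335843, -1))) = Add(Mul(Add(Rational(-5, 2), Mul(147, Pow(148, -1))), Pow(429118, -1)), Mul(435465, Pow(-335843, -1))) = Add(Mul(Add(Rational(-5, 2), Mul(147, Rational(1, 148))), Rational(1, 429118)), Mul(435465, Rational(-1, 335843))) = Add(Mul(Add(Rational(-5, 2), Rational(147, 148)), Rational(1, 429118)), Rational(-435465, 335843)) = Add(Mul(Rational(-223, 148), Rational(1, 429118)), Rational(-435465, 335843)) = Add(Rational(-223, 63509464), Rational(-435465, 335843)) = Rational(-27656223633749, 21329208918152)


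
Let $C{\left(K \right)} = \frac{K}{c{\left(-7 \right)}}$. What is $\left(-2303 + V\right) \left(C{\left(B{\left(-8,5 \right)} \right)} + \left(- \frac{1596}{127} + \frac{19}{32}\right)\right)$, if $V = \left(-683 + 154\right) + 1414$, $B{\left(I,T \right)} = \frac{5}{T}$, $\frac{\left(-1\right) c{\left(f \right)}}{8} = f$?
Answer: $\frac{241134445}{14224} \approx 16953.0$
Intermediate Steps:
$c{\left(f \right)} = - 8 f$
$C{\left(K \right)} = \frac{K}{56}$ ($C{\left(K \right)} = \frac{K}{\left(-8\right) \left(-7\right)} = \frac{K}{56}$)
$V = 885$ ($V = -529 + 1414 = 885$)
$\left(-2303 + V\right) \left(C{\left(B{\left(-8,5 \right)} \right)} + \left(- \frac{1596}{127} + \frac{19}{32}\right)\right) = \left(-2303 + 885\right) \left(\frac{5 \cdot \frac{1}{5}}{56} + \left(- \frac{1596}{127} + \frac{19}{32}\right)\right) = - 1418 \left(\frac{5 \cdot \frac{1}{5}}{56} + \left(\left(-1596\right) \frac{1}{127} + 19 \cdot \frac{1}{32}\right)\right) = - 1418 \left(\frac{1}{56} \cdot 1 + \left(- \frac{1596}{127} + \frac{19}{32}\right)\right) = - 1418 \left(\frac{1}{56} - \frac{48659}{4064}\right) = \left(-1418\right) \left(- \frac{340105}{28448}\right) = \frac{241134445}{14224}$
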